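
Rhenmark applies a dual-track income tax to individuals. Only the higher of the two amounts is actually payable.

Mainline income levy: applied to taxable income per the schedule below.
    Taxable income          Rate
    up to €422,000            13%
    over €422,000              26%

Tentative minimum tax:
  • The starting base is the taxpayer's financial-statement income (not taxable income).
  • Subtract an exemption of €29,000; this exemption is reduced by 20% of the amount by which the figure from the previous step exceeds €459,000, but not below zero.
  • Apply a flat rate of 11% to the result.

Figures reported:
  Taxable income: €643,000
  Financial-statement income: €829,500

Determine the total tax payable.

Tentative minimum tax:
  Base (financial-statement income): €829,500
  Exemption: 20% × (€829,500 − €459,000) = €74,100 ≥ €29,000, so the exemption is fully phased out
  Base: €829,500 − €0 = €829,500
  €829,500 × 11% = €91,245

Mainline income levy:
  €422,000 × 13% = €54,860
  €221,000 × 26% = €57,460
  → €112,320

€112,320 > €91,245, so the mainline income levy governs.

€112,320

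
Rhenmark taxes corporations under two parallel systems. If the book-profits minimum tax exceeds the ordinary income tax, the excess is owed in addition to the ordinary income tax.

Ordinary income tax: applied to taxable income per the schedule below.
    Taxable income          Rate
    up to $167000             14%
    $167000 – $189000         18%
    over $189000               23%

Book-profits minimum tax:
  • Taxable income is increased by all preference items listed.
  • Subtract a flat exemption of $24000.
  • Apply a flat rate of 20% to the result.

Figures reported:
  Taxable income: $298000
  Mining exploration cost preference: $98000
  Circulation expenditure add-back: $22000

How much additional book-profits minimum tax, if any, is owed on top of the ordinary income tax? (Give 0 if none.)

$26390

Ordinary income tax:
  $167000 × 14% = $23380
  $22000 × 18% = $3960
  $109000 × 23% = $25070
  → $52410

Book-profits minimum tax:
  Adjusted income: $298000 + $98000 + $22000 = $418000
  Less exemption $24000 → base $394000
  $394000 × 20% = $78800

Excess of book-profits minimum tax over ordinary income tax: $78800 − $52410 = $26390.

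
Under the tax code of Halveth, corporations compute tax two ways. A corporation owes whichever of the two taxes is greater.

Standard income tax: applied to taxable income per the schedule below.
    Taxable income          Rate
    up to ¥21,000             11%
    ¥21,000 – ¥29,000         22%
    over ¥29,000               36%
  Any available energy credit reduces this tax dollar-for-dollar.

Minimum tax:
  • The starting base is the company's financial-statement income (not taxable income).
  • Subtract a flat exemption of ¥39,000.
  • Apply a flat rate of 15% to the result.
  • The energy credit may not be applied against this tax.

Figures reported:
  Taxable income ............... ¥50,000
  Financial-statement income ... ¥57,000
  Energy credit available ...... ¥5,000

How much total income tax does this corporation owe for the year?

Minimum tax:
  Base (financial-statement income): ¥57,000
  Less exemption ¥39,000 → base ¥18,000
  ¥18,000 × 15% = ¥2,700

Standard income tax:
  ¥21,000 × 11% = ¥2,310
  ¥8,000 × 22% = ¥1,760
  ¥21,000 × 36% = ¥7,560
  → ¥11,630
  Less energy credit ¥5,000 → ¥6,630

¥6,630 > ¥2,700, so the standard income tax governs.

¥6,630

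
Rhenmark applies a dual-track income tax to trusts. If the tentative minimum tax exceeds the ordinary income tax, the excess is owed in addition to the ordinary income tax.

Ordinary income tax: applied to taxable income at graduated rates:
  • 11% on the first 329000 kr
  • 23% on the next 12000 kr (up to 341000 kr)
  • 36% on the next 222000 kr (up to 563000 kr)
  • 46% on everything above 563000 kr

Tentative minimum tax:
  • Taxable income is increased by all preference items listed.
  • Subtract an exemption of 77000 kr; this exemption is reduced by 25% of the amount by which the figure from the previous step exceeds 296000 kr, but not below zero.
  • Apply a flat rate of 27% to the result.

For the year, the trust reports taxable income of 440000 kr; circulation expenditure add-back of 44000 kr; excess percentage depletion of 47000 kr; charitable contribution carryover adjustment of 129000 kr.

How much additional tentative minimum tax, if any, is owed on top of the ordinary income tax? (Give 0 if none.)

Tentative minimum tax:
  Adjusted income: 440000 kr + 44000 kr + 47000 kr + 129000 kr = 660000 kr
  Exemption: 25% × (660000 kr − 296000 kr) = 91000 kr ≥ 77000 kr, so the exemption is fully phased out
  Base: 660000 kr − 0 kr = 660000 kr
  660000 kr × 27% = 178200 kr

Ordinary income tax:
  329000 kr × 11% = 36190 kr
  12000 kr × 23% = 2760 kr
  99000 kr × 36% = 35640 kr
  → 74590 kr

Excess of tentative minimum tax over ordinary income tax: 178200 kr − 74590 kr = 103610 kr.

103610 kr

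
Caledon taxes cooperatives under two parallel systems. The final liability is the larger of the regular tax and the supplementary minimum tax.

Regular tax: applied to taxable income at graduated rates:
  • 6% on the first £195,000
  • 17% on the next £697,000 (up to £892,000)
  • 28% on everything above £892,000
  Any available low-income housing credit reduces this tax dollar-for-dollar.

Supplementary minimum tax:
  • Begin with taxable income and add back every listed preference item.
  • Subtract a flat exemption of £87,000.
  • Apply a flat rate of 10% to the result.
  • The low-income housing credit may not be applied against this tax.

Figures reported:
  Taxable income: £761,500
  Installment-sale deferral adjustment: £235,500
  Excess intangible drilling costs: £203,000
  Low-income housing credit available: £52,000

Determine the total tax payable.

£111,300

Supplementary minimum tax:
  Adjusted income: £761,500 + £235,500 + £203,000 = £1,200,000
  Less exemption £87,000 → base £1,113,000
  £1,113,000 × 10% = £111,300

Regular tax:
  £195,000 × 6% = £11,700
  £566,500 × 17% = £96,305
  → £108,005
  Less low-income housing credit £52,000 → £56,005

£111,300 > £56,005, so the supplementary minimum tax is the binding amount.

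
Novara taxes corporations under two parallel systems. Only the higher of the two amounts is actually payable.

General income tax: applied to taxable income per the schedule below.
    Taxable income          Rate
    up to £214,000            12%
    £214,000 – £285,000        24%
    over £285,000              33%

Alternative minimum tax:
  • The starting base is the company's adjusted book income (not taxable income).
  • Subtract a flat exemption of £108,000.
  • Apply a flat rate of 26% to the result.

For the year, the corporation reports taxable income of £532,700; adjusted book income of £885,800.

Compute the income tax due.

£202,228

Alternative minimum tax:
  Base (adjusted book income): £885,800
  Less exemption £108,000 → base £777,800
  £777,800 × 26% = £202,228

General income tax:
  £214,000 × 12% = £25,680
  £71,000 × 24% = £17,040
  £247,700 × 33% = £81,741
  → £124,461

£202,228 > £124,461, so the alternative minimum tax is the binding amount.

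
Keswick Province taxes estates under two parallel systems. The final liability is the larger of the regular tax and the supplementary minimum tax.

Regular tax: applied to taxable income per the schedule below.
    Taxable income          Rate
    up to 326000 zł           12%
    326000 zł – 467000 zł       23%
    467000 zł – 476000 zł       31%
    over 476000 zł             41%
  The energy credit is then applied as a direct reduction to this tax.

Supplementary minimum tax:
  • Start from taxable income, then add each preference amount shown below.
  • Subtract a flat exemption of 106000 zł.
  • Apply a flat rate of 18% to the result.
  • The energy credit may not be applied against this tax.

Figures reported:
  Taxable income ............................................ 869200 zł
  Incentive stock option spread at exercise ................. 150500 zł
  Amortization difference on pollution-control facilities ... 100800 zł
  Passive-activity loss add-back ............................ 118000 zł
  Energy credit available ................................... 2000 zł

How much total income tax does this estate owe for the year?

Supplementary minimum tax:
  Adjusted income: 869200 zł + 150500 zł + 100800 zł + 118000 zł = 1238500 zł
  Less exemption 106000 zł → base 1132500 zł
  1132500 zł × 18% = 203850 zł

Regular tax:
  326000 zł × 12% = 39120 zł
  141000 zł × 23% = 32430 zł
  9000 zł × 31% = 2790 zł
  393200 zł × 41% = 161212 zł
  → 235552 zł
  Less energy credit 2000 zł → 233552 zł

233552 zł > 203850 zł, so the regular tax governs.

233552 zł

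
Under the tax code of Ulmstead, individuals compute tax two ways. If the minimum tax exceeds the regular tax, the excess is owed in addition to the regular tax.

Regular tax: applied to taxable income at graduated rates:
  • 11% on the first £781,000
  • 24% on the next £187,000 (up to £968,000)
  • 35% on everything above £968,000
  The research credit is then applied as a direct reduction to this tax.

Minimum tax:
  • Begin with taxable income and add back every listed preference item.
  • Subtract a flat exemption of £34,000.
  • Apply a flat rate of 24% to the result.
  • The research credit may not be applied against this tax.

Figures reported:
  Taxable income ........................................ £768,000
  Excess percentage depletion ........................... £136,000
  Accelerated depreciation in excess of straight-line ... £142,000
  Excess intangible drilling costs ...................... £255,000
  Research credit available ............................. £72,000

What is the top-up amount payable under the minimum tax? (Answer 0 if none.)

Minimum tax:
  Adjusted income: £768,000 + £136,000 + £142,000 + £255,000 = £1,301,000
  Less exemption £34,000 → base £1,267,000
  £1,267,000 × 24% = £304,080

Regular tax:
  £768,000 × 11% = £84,480
  Less research credit £72,000 → £12,480

Excess of minimum tax over regular tax: £304,080 − £12,480 = £291,600.

£291,600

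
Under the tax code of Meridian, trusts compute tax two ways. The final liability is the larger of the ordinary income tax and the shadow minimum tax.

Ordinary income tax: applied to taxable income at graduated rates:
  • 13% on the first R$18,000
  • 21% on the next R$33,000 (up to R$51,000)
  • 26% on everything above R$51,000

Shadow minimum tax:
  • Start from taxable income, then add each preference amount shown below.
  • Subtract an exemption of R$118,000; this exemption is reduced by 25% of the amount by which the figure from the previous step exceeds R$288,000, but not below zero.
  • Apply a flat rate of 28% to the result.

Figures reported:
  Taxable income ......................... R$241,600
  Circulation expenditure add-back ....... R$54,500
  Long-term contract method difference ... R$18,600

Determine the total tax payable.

R$58,826

Shadow minimum tax:
  Adjusted income: R$241,600 + R$54,500 + R$18,600 = R$314,700
  Exemption: R$118,000 − 25% × (R$314,700 − R$288,000) = R$118,000 − R$6,675 = R$111,325
  Base: R$314,700 − R$111,325 = R$203,375
  R$203,375 × 28% = R$56,945

Ordinary income tax:
  R$18,000 × 13% = R$2,340
  R$33,000 × 21% = R$6,930
  R$190,600 × 26% = R$49,556
  → R$58,826

R$58,826 > R$56,945, so the ordinary income tax governs.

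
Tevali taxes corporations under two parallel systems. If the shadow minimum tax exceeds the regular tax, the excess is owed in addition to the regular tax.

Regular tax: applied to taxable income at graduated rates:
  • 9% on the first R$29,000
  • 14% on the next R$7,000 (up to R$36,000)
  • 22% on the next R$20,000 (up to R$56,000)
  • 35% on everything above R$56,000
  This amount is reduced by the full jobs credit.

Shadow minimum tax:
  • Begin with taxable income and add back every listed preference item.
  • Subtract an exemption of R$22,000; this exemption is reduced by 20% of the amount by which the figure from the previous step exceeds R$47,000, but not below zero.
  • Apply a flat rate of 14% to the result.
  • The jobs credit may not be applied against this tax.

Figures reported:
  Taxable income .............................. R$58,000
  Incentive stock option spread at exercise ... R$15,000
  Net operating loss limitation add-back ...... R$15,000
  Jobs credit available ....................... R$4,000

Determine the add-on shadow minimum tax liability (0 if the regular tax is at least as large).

Shadow minimum tax:
  Adjusted income: R$58,000 + R$15,000 + R$15,000 = R$88,000
  Exemption: R$22,000 − 20% × (R$88,000 − R$47,000) = R$22,000 − R$8,200 = R$13,800
  Base: R$88,000 − R$13,800 = R$74,200
  R$74,200 × 14% = R$10,388

Regular tax:
  R$29,000 × 9% = R$2,610
  R$7,000 × 14% = R$980
  R$20,000 × 22% = R$4,400
  R$2,000 × 35% = R$700
  → R$8,690
  Less jobs credit R$4,000 → R$4,690

Excess of shadow minimum tax over regular tax: R$10,388 − R$4,690 = R$5,698.

R$5,698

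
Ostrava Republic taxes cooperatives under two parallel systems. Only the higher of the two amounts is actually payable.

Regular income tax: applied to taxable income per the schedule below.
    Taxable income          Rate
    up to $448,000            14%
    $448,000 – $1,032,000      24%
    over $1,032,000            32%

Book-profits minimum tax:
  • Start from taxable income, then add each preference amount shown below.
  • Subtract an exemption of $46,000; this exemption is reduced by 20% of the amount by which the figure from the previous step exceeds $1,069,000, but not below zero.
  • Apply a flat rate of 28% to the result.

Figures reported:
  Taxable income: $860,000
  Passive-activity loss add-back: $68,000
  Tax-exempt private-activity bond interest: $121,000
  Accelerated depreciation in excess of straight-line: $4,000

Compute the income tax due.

$281,960

Book-profits minimum tax:
  Adjusted income: $860,000 + $68,000 + $121,000 + $4,000 = $1,053,000
  Exemption: $1,053,000 ≤ $1,069,000, so full $46,000 applies
  Base: $1,053,000 − $46,000 = $1,007,000
  $1,007,000 × 28% = $281,960

Regular income tax:
  $448,000 × 14% = $62,720
  $412,000 × 24% = $98,880
  → $161,600

$281,960 > $161,600, so the book-profits minimum tax is the binding amount.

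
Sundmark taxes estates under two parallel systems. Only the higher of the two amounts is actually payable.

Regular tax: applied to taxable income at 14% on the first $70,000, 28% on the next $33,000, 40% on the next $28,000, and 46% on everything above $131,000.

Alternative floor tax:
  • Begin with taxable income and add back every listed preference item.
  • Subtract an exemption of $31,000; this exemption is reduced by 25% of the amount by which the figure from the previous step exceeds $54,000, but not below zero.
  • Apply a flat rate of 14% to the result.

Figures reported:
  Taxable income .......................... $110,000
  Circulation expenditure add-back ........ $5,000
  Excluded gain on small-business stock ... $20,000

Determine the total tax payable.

Alternative floor tax:
  Adjusted income: $110,000 + $5,000 + $20,000 = $135,000
  Exemption: $31,000 − 25% × ($135,000 − $54,000) = $31,000 − $20,250 = $10,750
  Base: $135,000 − $10,750 = $124,250
  $124,250 × 14% = $17,395

Regular tax:
  $70,000 × 14% = $9,800
  $33,000 × 28% = $9,240
  $7,000 × 40% = $2,800
  → $21,840

$21,840 > $17,395, so the regular tax governs.

$21,840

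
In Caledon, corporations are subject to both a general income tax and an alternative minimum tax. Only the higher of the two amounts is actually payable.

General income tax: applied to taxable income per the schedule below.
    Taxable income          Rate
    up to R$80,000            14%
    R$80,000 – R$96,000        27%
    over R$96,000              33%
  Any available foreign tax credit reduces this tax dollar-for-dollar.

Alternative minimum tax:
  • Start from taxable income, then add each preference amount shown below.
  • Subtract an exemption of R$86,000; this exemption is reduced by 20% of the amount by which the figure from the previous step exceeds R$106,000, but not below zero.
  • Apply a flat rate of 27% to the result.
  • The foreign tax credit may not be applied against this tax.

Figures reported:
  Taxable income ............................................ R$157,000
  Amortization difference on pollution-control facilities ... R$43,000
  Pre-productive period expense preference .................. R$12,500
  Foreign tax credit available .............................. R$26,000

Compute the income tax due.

Alternative minimum tax:
  Adjusted income: R$157,000 + R$43,000 + R$12,500 = R$212,500
  Exemption: R$86,000 − 20% × (R$212,500 − R$106,000) = R$86,000 − R$21,300 = R$64,700
  Base: R$212,500 − R$64,700 = R$147,800
  R$147,800 × 27% = R$39,906

General income tax:
  R$80,000 × 14% = R$11,200
  R$16,000 × 27% = R$4,320
  R$61,000 × 33% = R$20,130
  → R$35,650
  Less foreign tax credit R$26,000 → R$9,650

R$39,906 > R$9,650, so the alternative minimum tax is the binding amount.

R$39,906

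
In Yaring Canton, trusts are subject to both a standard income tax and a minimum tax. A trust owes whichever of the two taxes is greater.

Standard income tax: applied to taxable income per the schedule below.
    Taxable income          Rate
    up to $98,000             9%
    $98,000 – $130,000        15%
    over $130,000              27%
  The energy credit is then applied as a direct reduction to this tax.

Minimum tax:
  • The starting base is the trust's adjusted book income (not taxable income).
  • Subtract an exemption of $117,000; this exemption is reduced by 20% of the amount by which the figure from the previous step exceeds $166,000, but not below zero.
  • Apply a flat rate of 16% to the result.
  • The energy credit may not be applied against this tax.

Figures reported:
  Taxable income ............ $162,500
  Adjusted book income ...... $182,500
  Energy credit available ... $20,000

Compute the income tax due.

Minimum tax:
  Base (adjusted book income): $182,500
  Exemption: $117,000 − 20% × ($182,500 − $166,000) = $117,000 − $3,300 = $113,700
  Base: $182,500 − $113,700 = $68,800
  $68,800 × 16% = $11,008

Standard income tax:
  $98,000 × 9% = $8,820
  $32,000 × 15% = $4,800
  $32,500 × 27% = $8,775
  → $22,395
  Less energy credit $20,000 → $2,395

$11,008 > $2,395, so the minimum tax is the binding amount.

$11,008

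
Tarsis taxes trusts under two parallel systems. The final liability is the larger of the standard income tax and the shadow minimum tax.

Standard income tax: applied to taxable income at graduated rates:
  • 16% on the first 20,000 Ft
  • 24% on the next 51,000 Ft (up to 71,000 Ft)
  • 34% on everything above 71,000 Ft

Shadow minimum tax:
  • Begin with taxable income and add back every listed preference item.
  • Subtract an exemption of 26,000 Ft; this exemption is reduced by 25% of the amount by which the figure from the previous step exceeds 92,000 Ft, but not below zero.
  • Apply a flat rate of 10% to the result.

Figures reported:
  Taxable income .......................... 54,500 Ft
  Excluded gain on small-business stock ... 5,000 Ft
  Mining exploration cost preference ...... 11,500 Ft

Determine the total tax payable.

11,480 Ft

Shadow minimum tax:
  Adjusted income: 54,500 Ft + 5,000 Ft + 11,500 Ft = 71,000 Ft
  Exemption: 71,000 Ft ≤ 92,000 Ft, so full 26,000 Ft applies
  Base: 71,000 Ft − 26,000 Ft = 45,000 Ft
  45,000 Ft × 10% = 4,500 Ft

Standard income tax:
  20,000 Ft × 16% = 3,200 Ft
  34,500 Ft × 24% = 8,280 Ft
  → 11,480 Ft

11,480 Ft > 4,500 Ft, so the standard income tax governs.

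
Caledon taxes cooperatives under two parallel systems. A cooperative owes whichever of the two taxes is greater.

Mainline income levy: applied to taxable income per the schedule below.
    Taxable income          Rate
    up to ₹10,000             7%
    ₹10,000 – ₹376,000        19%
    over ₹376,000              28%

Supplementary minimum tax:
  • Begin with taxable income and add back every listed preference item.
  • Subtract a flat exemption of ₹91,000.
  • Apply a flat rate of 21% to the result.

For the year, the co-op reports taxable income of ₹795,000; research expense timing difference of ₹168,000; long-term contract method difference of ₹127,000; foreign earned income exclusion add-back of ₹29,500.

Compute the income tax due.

Supplementary minimum tax:
  Adjusted income: ₹795,000 + ₹168,000 + ₹127,000 + ₹29,500 = ₹1,119,500
  Less exemption ₹91,000 → base ₹1,028,500
  ₹1,028,500 × 21% = ₹215,985

Mainline income levy:
  ₹10,000 × 7% = ₹700
  ₹366,000 × 19% = ₹69,540
  ₹419,000 × 28% = ₹117,320
  → ₹187,560

₹215,985 > ₹187,560, so the supplementary minimum tax is the binding amount.

₹215,985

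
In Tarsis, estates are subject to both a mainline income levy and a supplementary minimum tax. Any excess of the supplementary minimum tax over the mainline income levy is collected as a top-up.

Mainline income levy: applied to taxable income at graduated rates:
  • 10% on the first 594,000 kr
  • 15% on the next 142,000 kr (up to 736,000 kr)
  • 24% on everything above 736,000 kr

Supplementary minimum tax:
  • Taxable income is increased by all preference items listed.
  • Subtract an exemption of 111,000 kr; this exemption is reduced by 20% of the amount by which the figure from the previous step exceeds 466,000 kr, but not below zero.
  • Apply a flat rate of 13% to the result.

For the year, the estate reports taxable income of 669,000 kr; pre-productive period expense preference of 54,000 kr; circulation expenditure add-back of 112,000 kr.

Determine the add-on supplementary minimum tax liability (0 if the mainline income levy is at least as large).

33,064 kr

Supplementary minimum tax:
  Adjusted income: 669,000 kr + 54,000 kr + 112,000 kr = 835,000 kr
  Exemption: 111,000 kr − 20% × (835,000 kr − 466,000 kr) = 111,000 kr − 73,800 kr = 37,200 kr
  Base: 835,000 kr − 37,200 kr = 797,800 kr
  797,800 kr × 13% = 103,714 kr

Mainline income levy:
  594,000 kr × 10% = 59,400 kr
  75,000 kr × 15% = 11,250 kr
  → 70,650 kr

Excess of supplementary minimum tax over mainline income levy: 103,714 kr − 70,650 kr = 33,064 kr.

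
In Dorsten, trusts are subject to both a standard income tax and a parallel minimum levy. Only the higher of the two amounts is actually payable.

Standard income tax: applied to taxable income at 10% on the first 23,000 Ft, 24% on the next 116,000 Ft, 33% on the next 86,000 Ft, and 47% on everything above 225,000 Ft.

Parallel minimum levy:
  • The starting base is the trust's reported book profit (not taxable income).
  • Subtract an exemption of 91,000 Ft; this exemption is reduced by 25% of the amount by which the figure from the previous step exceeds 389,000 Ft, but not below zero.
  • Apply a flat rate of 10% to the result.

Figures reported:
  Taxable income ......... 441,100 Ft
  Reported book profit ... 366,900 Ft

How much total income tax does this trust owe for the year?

160,087 Ft

Standard income tax:
  23,000 Ft × 10% = 2,300 Ft
  116,000 Ft × 24% = 27,840 Ft
  86,000 Ft × 33% = 28,380 Ft
  216,100 Ft × 47% = 101,567 Ft
  → 160,087 Ft

Parallel minimum levy:
  Base (reported book profit): 366,900 Ft
  Exemption: 366,900 Ft ≤ 389,000 Ft, so full 91,000 Ft applies
  Base: 366,900 Ft − 91,000 Ft = 275,900 Ft
  275,900 Ft × 10% = 27,590 Ft

160,087 Ft > 27,590 Ft, so the standard income tax governs.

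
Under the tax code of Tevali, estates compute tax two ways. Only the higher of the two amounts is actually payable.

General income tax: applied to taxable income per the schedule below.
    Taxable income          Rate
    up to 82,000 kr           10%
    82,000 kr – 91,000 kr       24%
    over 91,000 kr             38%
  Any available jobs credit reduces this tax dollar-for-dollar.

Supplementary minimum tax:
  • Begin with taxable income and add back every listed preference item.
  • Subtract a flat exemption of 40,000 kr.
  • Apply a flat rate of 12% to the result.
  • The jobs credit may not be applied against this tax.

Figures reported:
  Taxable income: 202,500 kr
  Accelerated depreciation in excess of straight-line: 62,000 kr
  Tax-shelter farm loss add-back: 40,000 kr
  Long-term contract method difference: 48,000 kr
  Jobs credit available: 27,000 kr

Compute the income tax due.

37,500 kr

General income tax:
  82,000 kr × 10% = 8,200 kr
  9,000 kr × 24% = 2,160 kr
  111,500 kr × 38% = 42,370 kr
  → 52,730 kr
  Less jobs credit 27,000 kr → 25,730 kr

Supplementary minimum tax:
  Adjusted income: 202,500 kr + 62,000 kr + 40,000 kr + 48,000 kr = 352,500 kr
  Less exemption 40,000 kr → base 312,500 kr
  312,500 kr × 12% = 37,500 kr

37,500 kr > 25,730 kr, so the supplementary minimum tax is the binding amount.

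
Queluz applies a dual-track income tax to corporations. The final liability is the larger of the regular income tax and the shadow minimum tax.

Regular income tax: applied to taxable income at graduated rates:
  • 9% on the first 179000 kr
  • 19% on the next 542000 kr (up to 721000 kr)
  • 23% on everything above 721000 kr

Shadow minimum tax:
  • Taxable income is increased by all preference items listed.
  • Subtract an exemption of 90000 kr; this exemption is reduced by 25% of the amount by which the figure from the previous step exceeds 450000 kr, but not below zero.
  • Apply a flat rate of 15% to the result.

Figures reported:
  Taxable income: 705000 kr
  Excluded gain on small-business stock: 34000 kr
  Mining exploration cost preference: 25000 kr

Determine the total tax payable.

116050 kr

Shadow minimum tax:
  Adjusted income: 705000 kr + 34000 kr + 25000 kr = 764000 kr
  Exemption: 90000 kr − 25% × (764000 kr − 450000 kr) = 90000 kr − 78500 kr = 11500 kr
  Base: 764000 kr − 11500 kr = 752500 kr
  752500 kr × 15% = 112875 kr

Regular income tax:
  179000 kr × 9% = 16110 kr
  526000 kr × 19% = 99940 kr
  → 116050 kr

116050 kr > 112875 kr, so the regular income tax governs.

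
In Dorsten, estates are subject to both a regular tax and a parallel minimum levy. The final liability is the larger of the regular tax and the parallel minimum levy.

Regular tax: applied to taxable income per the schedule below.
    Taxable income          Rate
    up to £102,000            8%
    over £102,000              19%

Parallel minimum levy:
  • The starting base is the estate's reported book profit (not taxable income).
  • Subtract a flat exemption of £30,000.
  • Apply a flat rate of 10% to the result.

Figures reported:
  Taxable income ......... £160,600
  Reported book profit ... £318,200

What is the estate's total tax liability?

£28,820

Regular tax:
  £102,000 × 8% = £8,160
  £58,600 × 19% = £11,134
  → £19,294

Parallel minimum levy:
  Base (reported book profit): £318,200
  Less exemption £30,000 → base £288,200
  £288,200 × 10% = £28,820

£28,820 > £19,294, so the parallel minimum levy is the binding amount.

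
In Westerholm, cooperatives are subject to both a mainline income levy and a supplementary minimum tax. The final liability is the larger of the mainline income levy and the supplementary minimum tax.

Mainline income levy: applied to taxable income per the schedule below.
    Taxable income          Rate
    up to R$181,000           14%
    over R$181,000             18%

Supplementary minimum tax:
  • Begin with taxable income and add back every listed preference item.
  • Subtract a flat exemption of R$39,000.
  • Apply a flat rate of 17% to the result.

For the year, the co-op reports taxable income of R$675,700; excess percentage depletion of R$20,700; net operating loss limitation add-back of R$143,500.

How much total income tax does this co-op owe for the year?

Supplementary minimum tax:
  Adjusted income: R$675,700 + R$20,700 + R$143,500 = R$839,900
  Less exemption R$39,000 → base R$800,900
  R$800,900 × 17% = R$136,153

Mainline income levy:
  R$181,000 × 14% = R$25,340
  R$494,700 × 18% = R$89,046
  → R$114,386

R$136,153 > R$114,386, so the supplementary minimum tax is the binding amount.

R$136,153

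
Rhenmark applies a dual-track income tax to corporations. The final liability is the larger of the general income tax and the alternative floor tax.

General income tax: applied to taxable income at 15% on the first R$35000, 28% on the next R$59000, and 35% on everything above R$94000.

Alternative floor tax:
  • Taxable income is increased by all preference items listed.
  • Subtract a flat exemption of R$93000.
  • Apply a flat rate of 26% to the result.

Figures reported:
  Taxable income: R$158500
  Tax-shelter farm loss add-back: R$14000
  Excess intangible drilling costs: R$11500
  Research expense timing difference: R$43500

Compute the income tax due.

R$44345

Alternative floor tax:
  Adjusted income: R$158500 + R$14000 + R$11500 + R$43500 = R$227500
  Less exemption R$93000 → base R$134500
  R$134500 × 26% = R$34970

General income tax:
  R$35000 × 15% = R$5250
  R$59000 × 28% = R$16520
  R$64500 × 35% = R$22575
  → R$44345

R$44345 > R$34970, so the general income tax governs.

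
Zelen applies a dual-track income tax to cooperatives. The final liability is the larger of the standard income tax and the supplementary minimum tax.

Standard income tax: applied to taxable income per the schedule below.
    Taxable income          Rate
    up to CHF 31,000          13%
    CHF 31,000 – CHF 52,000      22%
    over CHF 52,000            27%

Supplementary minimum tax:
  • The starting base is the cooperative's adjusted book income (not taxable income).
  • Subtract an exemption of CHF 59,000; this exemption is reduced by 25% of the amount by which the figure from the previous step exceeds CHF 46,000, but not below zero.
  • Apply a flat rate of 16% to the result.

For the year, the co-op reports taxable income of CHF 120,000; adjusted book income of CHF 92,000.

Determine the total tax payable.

CHF 27,010

Standard income tax:
  CHF 31,000 × 13% = CHF 4,030
  CHF 21,000 × 22% = CHF 4,620
  CHF 68,000 × 27% = CHF 18,360
  → CHF 27,010

Supplementary minimum tax:
  Base (adjusted book income): CHF 92,000
  Exemption: CHF 59,000 − 25% × (CHF 92,000 − CHF 46,000) = CHF 59,000 − CHF 11,500 = CHF 47,500
  Base: CHF 92,000 − CHF 47,500 = CHF 44,500
  CHF 44,500 × 16% = CHF 7,120

CHF 27,010 > CHF 7,120, so the standard income tax governs.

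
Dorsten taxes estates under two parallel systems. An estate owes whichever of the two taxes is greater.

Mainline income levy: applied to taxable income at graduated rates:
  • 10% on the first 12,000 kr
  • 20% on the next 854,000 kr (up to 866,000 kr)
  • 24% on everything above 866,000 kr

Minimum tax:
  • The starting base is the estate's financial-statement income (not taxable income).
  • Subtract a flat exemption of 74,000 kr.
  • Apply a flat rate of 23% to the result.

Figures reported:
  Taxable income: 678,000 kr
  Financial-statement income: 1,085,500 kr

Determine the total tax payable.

232,645 kr

Minimum tax:
  Base (financial-statement income): 1,085,500 kr
  Less exemption 74,000 kr → base 1,011,500 kr
  1,011,500 kr × 23% = 232,645 kr

Mainline income levy:
  12,000 kr × 10% = 1,200 kr
  666,000 kr × 20% = 133,200 kr
  → 134,400 kr

232,645 kr > 134,400 kr, so the minimum tax is the binding amount.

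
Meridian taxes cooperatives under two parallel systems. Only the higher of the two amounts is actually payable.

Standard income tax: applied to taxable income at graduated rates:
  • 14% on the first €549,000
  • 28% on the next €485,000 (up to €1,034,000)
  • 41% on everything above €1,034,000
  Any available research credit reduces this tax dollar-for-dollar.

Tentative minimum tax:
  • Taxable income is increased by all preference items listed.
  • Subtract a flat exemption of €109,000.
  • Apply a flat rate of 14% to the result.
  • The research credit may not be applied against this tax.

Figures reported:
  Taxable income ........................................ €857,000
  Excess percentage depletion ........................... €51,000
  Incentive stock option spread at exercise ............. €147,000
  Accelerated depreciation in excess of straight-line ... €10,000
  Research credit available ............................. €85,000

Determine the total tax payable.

€133,840

Standard income tax:
  €549,000 × 14% = €76,860
  €308,000 × 28% = €86,240
  → €163,100
  Less research credit €85,000 → €78,100

Tentative minimum tax:
  Adjusted income: €857,000 + €51,000 + €147,000 + €10,000 = €1,065,000
  Less exemption €109,000 → base €956,000
  €956,000 × 14% = €133,840

€133,840 > €78,100, so the tentative minimum tax is the binding amount.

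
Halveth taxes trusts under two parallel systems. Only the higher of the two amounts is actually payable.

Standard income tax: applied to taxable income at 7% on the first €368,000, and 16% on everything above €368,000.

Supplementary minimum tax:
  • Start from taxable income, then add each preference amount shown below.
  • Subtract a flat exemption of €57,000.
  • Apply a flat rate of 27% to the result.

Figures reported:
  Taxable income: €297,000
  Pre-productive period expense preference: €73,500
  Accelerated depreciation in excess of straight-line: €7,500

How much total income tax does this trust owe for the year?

€86,670

Standard income tax:
  €297,000 × 7% = €20,790

Supplementary minimum tax:
  Adjusted income: €297,000 + €73,500 + €7,500 = €378,000
  Less exemption €57,000 → base €321,000
  €321,000 × 27% = €86,670

€86,670 > €20,790, so the supplementary minimum tax is the binding amount.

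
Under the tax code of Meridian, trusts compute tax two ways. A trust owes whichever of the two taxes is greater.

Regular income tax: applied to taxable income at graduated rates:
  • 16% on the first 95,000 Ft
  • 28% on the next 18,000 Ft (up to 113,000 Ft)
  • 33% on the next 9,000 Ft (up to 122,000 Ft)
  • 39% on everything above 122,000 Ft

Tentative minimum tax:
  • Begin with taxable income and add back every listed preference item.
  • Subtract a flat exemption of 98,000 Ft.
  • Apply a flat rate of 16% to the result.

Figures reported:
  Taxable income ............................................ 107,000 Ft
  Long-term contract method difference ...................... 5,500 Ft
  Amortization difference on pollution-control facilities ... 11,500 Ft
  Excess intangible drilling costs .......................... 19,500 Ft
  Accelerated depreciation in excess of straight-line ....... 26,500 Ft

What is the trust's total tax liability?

Tentative minimum tax:
  Adjusted income: 107,000 Ft + 5,500 Ft + 11,500 Ft + 19,500 Ft + 26,500 Ft = 170,000 Ft
  Less exemption 98,000 Ft → base 72,000 Ft
  72,000 Ft × 16% = 11,520 Ft

Regular income tax:
  95,000 Ft × 16% = 15,200 Ft
  12,000 Ft × 28% = 3,360 Ft
  → 18,560 Ft

18,560 Ft > 11,520 Ft, so the regular income tax governs.

18,560 Ft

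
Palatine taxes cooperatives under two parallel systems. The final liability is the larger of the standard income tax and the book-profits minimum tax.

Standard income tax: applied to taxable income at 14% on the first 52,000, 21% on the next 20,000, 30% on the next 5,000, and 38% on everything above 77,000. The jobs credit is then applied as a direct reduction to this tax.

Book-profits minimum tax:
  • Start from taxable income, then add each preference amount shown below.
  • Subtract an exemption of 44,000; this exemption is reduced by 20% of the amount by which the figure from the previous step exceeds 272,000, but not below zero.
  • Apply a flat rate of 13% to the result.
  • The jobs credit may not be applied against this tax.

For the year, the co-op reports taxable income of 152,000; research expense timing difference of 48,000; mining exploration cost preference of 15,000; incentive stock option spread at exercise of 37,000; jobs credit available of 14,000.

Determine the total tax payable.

27,480

Standard income tax:
  52,000 × 14% = 7,280
  20,000 × 21% = 4,200
  5,000 × 30% = 1,500
  75,000 × 38% = 28,500
  → 41,480
  Less jobs credit 14,000 → 27,480

Book-profits minimum tax:
  Adjusted income: 152,000 + 48,000 + 15,000 + 37,000 = 252,000
  Exemption: 252,000 ≤ 272,000, so full 44,000 applies
  Base: 252,000 − 44,000 = 208,000
  208,000 × 13% = 27,040

27,480 > 27,040, so the standard income tax governs.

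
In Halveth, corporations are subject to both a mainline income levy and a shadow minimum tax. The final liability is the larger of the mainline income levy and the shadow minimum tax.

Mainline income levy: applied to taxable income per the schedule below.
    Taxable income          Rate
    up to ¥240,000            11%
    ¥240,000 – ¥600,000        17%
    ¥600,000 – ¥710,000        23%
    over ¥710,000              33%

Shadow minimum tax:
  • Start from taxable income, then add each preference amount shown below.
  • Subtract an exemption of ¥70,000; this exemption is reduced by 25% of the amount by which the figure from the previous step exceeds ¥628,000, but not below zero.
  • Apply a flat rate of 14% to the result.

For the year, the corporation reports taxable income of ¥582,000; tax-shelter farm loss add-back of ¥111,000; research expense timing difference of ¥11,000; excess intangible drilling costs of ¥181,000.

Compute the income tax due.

Mainline income levy:
  ¥240,000 × 11% = ¥26,400
  ¥342,000 × 17% = ¥58,140
  → ¥84,540

Shadow minimum tax:
  Adjusted income: ¥582,000 + ¥111,000 + ¥11,000 + ¥181,000 = ¥885,000
  Exemption: ¥70,000 − 25% × (¥885,000 − ¥628,000) = ¥70,000 − ¥64,250 = ¥5,750
  Base: ¥885,000 − ¥5,750 = ¥879,250
  ¥879,250 × 14% = ¥123,095

¥123,095 > ¥84,540, so the shadow minimum tax is the binding amount.

¥123,095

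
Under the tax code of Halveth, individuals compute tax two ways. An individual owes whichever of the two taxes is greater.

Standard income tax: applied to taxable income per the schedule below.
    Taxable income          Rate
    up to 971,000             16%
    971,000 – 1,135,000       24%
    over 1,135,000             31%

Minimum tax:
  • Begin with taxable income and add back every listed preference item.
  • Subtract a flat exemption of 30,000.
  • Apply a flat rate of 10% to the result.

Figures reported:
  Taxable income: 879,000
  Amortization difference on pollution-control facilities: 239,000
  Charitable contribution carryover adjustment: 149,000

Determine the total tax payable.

140,640

Standard income tax:
  879,000 × 16% = 140,640

Minimum tax:
  Adjusted income: 879,000 + 239,000 + 149,000 = 1,267,000
  Less exemption 30,000 → base 1,237,000
  1,237,000 × 10% = 123,700

140,640 > 123,700, so the standard income tax governs.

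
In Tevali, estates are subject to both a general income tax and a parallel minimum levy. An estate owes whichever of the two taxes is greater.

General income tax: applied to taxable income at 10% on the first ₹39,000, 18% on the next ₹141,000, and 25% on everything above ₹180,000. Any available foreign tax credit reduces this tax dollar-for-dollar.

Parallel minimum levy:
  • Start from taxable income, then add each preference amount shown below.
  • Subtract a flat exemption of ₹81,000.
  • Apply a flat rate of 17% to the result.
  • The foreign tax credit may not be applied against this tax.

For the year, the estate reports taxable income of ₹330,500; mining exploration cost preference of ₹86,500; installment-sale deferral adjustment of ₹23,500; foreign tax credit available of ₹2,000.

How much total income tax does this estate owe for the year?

₹64,905

Parallel minimum levy:
  Adjusted income: ₹330,500 + ₹86,500 + ₹23,500 = ₹440,500
  Less exemption ₹81,000 → base ₹359,500
  ₹359,500 × 17% = ₹61,115

General income tax:
  ₹39,000 × 10% = ₹3,900
  ₹141,000 × 18% = ₹25,380
  ₹150,500 × 25% = ₹37,625
  → ₹66,905
  Less foreign tax credit ₹2,000 → ₹64,905

₹64,905 > ₹61,115, so the general income tax governs.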